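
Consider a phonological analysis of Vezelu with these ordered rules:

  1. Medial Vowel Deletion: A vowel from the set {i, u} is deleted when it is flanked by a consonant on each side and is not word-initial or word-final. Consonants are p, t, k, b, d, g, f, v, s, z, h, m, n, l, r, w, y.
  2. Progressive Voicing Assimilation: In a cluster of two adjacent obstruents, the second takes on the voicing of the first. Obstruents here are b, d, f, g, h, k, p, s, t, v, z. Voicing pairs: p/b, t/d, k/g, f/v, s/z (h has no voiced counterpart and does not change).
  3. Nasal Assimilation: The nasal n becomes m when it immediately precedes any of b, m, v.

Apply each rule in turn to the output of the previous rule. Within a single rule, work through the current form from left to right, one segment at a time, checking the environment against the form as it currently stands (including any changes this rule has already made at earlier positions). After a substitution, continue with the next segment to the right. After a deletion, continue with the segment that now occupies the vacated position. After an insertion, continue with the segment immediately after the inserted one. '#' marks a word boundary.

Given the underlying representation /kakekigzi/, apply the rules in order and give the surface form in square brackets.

1 Medial Vowel Deletion: [kakekigzi] → [kakekgzi]
2 Progressive Voicing Assimilation: [kakekgzi] → [kakekksi]
3 Nasal Assimilation: no change — [kakekksi]

[kakekksi]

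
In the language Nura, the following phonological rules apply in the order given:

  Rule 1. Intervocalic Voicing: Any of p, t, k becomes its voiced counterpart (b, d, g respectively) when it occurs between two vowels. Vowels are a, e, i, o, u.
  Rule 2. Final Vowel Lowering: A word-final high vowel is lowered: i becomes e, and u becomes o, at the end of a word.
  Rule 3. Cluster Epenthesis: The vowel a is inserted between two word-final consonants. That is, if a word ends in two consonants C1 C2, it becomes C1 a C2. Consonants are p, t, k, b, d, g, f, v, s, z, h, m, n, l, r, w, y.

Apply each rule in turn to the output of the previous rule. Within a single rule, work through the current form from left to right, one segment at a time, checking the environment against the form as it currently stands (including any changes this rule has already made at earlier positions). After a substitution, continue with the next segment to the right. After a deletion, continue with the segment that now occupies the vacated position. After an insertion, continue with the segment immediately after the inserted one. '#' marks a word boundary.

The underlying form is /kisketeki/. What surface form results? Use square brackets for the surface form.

Rule 1 Intervocalic Voicing: [kisketeki] → [kiskedegi]
Rule 2 Final Vowel Lowering: [kiskedegi] → [kiskedege]
Rule 3 Cluster Epenthesis: no change — [kiskedege]

[kiskedege]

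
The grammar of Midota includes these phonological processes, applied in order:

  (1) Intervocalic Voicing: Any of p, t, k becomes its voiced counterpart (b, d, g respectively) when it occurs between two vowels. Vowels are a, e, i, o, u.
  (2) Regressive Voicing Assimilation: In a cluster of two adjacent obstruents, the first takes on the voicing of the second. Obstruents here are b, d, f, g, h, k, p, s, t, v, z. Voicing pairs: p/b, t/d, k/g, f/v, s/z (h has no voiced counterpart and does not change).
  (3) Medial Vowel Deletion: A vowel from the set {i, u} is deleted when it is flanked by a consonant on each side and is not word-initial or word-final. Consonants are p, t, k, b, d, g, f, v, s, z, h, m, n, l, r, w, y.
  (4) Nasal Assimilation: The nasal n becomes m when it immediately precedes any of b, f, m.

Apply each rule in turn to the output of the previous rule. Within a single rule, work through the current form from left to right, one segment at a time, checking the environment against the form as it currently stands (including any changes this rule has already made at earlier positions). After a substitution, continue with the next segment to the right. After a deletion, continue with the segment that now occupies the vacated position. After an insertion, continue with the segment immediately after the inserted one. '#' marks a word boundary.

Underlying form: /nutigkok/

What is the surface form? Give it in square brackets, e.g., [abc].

(1) Intervocalic Voicing: [nutigkok] → [nudigkok]
(2) Regressive Voicing Assimilation: [nudigkok] → [nudikkok]
(3) Medial Vowel Deletion: [nudikkok] → [ndkkok]
(4) Nasal Assimilation: no change — [ndkkok]

[ndkkok]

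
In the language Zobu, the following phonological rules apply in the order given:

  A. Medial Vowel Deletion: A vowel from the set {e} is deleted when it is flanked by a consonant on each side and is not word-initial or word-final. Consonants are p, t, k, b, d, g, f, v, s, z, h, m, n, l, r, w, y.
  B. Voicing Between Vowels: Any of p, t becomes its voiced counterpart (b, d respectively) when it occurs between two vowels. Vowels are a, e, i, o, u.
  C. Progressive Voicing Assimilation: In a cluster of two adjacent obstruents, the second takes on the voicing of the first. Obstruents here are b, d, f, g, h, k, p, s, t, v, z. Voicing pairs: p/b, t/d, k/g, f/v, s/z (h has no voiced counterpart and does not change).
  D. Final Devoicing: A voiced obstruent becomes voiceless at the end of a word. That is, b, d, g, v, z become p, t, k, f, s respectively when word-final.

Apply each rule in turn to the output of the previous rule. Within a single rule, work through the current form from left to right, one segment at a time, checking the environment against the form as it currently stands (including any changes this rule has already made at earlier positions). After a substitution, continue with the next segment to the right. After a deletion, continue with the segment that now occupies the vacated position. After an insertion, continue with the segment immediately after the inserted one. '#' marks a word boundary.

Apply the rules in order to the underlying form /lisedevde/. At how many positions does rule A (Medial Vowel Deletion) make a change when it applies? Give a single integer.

A Medial Vowel Deletion: [lisedevde] → [lisdvde]
B Voicing Between Vowels: no change — [lisdvde]
C Progressive Voicing Assimilation: [lisdvde] → [listfte]
D Final Devoicing: no change — [listfte]
Rule A changed 2 position(s).

2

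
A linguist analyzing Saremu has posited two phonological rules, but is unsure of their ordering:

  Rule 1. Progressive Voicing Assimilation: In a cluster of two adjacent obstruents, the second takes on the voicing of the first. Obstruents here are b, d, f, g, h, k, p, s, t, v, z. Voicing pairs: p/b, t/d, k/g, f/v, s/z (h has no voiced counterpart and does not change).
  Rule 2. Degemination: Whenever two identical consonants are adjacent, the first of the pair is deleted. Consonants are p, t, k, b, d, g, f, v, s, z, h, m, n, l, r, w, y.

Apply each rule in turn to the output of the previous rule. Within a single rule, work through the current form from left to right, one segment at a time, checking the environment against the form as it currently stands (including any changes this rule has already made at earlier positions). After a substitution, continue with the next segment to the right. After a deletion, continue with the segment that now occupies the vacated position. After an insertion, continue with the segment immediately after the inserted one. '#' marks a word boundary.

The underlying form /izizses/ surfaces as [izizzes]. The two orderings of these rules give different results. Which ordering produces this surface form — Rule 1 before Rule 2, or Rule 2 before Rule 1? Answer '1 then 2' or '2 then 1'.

Order 1 then 2:
  1 Progressive Voicing Assimilation: [izizses] → [izizzes]
  2 Degemination: [izizzes] → [izizes]
  result: [izizes]
Order 2 then 1:
  2 Degemination: no change — [izizses]
  1 Progressive Voicing Assimilation: [izizses] → [izizzes]
  result: [izizzes]

2 then 1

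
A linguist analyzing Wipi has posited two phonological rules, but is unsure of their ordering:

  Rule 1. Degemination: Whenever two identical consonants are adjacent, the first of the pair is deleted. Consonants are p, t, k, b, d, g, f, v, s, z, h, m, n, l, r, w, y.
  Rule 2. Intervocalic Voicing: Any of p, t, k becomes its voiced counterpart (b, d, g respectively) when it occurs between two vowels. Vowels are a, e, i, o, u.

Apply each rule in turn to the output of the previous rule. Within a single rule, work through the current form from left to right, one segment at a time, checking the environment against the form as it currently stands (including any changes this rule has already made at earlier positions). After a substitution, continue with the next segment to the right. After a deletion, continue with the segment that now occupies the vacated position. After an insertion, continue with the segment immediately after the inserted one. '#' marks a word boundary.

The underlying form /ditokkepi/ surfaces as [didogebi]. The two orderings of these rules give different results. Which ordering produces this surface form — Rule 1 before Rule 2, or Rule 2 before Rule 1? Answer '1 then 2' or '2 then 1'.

Order 1 then 2:
  1 Degemination: [ditokkepi] → [ditokepi]
  2 Intervocalic Voicing: [ditokepi] → [didogebi]
  result: [didogebi]
Order 2 then 1:
  2 Intervocalic Voicing: [ditokkepi] → [didokkebi]
  1 Degemination: [didokkebi] → [didokebi]
  result: [didokebi]

1 then 2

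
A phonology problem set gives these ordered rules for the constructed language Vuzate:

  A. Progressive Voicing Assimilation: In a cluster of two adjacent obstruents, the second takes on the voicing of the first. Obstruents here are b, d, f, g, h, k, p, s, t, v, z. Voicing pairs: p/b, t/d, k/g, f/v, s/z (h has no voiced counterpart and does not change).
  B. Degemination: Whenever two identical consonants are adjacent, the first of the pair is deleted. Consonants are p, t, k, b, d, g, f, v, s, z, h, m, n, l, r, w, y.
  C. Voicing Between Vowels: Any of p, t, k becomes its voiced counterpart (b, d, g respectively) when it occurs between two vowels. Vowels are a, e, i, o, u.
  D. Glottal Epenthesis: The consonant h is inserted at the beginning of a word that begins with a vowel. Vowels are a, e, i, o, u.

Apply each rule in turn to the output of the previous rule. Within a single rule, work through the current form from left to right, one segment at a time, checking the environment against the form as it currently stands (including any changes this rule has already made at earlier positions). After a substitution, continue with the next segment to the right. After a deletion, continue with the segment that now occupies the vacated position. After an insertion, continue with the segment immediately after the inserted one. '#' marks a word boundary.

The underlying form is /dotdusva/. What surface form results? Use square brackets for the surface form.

[dodusfa]

A Progressive Voicing Assimilation: [dotdusva] → [dottusfa]
B Degemination: [dottusfa] → [dotusfa]
C Voicing Between Vowels: [dotusfa] → [dodusfa]
D Glottal Epenthesis: no change — [dodusfa]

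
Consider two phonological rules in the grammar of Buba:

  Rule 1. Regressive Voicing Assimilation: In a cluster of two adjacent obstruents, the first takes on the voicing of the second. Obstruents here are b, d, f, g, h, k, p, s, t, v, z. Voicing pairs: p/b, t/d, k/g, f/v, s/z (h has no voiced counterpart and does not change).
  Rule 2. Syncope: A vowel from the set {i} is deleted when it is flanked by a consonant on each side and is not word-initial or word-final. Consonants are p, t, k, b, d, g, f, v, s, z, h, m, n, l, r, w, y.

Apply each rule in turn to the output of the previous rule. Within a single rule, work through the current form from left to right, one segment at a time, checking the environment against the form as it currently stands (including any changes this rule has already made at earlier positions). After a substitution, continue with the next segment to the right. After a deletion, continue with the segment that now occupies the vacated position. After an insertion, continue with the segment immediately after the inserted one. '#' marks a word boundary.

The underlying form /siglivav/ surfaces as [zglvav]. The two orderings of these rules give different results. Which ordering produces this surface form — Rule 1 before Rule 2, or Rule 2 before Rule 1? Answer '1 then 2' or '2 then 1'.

2 then 1

Order 1 then 2:
  1 Regressive Voicing Assimilation: no change — [siglivav]
  2 Syncope: [siglivav] → [sglvav]
  result: [sglvav]
Order 2 then 1:
  2 Syncope: [siglivav] → [sglvav]
  1 Regressive Voicing Assimilation: [sglvav] → [zglvav]
  result: [zglvav]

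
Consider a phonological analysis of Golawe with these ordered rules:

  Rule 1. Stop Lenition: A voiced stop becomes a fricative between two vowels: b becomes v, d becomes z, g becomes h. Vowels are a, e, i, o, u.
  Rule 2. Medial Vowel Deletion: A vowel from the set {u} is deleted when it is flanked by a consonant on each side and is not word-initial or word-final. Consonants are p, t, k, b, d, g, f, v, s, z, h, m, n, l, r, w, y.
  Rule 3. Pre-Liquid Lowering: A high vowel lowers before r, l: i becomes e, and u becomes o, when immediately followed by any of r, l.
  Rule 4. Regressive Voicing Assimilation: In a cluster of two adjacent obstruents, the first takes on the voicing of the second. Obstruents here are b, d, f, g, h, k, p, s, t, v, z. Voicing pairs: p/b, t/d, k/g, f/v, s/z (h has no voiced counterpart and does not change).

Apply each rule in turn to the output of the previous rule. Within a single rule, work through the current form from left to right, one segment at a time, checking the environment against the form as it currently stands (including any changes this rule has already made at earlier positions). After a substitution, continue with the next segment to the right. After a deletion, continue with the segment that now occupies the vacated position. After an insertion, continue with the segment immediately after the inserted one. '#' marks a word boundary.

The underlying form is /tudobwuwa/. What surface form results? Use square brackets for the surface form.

Rule 1 Stop Lenition: [tudobwuwa] → [tuzobwuwa]
Rule 2 Medial Vowel Deletion: [tuzobwuwa] → [tzobwwa]
Rule 3 Pre-Liquid Lowering: no change — [tzobwwa]
Rule 4 Regressive Voicing Assimilation: [tzobwwa] → [dzobwwa]

[dzobwwa]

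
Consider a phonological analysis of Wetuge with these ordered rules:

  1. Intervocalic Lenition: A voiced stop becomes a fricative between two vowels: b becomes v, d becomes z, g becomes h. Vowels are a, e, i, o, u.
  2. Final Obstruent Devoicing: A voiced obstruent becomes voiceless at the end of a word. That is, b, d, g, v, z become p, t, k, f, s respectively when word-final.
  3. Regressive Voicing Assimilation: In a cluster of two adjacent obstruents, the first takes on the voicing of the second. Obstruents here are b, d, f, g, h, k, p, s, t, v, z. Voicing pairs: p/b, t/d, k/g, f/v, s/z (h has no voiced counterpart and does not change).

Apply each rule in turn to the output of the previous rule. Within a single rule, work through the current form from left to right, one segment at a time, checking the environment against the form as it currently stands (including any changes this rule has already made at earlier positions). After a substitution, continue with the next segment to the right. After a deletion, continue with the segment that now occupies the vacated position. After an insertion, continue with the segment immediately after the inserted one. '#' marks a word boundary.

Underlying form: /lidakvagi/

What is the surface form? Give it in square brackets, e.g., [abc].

1 Intervocalic Lenition: [lidakvagi] → [lizakvahi]
2 Final Obstruent Devoicing: no change — [lizakvahi]
3 Regressive Voicing Assimilation: [lizakvahi] → [lizagvahi]

[lizagvahi]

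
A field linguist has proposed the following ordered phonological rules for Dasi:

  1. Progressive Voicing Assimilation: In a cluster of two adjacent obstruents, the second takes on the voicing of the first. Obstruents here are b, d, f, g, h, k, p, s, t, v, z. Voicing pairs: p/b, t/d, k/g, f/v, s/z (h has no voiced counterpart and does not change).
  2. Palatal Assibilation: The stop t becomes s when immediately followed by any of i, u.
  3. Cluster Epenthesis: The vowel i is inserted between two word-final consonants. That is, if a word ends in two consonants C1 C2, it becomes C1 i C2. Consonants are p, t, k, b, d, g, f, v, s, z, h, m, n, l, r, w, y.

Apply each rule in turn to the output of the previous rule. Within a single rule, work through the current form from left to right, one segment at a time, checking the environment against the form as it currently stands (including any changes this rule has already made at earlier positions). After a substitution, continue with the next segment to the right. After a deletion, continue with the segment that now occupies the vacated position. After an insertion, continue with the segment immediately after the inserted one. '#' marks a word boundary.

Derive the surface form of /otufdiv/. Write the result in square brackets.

[osufsiv]

1 Progressive Voicing Assimilation: [otufdiv] → [otuftiv]
2 Palatal Assibilation: [otuftiv] → [osufsiv]
3 Cluster Epenthesis: no change — [osufsiv]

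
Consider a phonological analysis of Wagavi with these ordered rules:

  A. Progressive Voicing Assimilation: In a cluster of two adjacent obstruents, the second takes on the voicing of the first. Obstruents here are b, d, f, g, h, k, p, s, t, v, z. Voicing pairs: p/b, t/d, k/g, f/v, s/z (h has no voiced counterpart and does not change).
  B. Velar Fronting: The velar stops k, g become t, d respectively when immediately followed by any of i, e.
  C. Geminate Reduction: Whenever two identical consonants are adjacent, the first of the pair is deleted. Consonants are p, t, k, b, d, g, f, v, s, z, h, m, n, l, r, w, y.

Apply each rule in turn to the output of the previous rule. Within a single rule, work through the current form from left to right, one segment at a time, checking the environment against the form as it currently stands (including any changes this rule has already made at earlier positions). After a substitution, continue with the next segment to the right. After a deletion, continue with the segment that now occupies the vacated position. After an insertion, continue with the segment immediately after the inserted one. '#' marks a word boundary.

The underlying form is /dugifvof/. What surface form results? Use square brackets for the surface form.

[dudifof]

A Progressive Voicing Assimilation: [dugifvof] → [dugiffof]
B Velar Fronting: [dugiffof] → [dudiffof]
C Geminate Reduction: [dudiffof] → [dudifof]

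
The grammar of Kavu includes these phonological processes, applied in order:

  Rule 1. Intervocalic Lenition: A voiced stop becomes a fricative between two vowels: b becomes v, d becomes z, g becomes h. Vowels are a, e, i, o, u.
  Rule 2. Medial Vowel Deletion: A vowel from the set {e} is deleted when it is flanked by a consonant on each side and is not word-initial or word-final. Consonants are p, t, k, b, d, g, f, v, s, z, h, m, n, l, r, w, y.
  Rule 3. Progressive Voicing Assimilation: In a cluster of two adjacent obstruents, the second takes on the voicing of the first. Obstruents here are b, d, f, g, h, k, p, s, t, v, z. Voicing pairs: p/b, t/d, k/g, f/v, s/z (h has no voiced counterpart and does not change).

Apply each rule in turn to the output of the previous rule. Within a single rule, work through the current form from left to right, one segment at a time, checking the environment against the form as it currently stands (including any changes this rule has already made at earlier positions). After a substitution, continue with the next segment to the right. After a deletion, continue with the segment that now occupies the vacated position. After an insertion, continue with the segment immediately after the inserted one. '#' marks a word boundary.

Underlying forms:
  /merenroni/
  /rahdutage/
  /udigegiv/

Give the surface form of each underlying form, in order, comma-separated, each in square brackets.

/merenroni/:
  Rule 1 Intervocalic Lenition: no change — [merenroni]
  Rule 2 Medial Vowel Deletion: [merenroni] → [mrnroni]
  Rule 3 Progressive Voicing Assimilation: no change — [mrnroni]
/rahdutage/:
  Rule 1 Intervocalic Lenition: [rahdutage] → [rahdutahe]
  Rule 2 Medial Vowel Deletion: no change — [rahdutahe]
  Rule 3 Progressive Voicing Assimilation: [rahdutahe] → [rahtutahe]
/udigegiv/:
  Rule 1 Intervocalic Lenition: [udigegiv] → [uzihehiv]
  Rule 2 Medial Vowel Deletion: [uzihehiv] → [uzihhiv]
  Rule 3 Progressive Voicing Assimilation: no change — [uzihhiv]

[mrnroni], [rahtutahe], [uzihhiv]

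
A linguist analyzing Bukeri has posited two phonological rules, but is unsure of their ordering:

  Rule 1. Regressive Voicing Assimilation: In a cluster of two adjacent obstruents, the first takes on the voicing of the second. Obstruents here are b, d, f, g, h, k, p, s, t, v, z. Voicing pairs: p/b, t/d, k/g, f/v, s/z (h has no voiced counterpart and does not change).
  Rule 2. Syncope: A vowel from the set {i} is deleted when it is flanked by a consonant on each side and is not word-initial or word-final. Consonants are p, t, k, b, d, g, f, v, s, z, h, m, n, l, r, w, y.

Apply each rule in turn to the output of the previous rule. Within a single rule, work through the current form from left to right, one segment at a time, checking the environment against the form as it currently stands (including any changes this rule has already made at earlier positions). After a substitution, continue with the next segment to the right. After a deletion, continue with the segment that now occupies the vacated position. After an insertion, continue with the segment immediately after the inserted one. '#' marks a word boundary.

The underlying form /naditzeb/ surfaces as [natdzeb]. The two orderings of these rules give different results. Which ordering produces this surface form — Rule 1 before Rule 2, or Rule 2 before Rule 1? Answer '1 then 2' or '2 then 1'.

2 then 1

Order 1 then 2:
  1 Regressive Voicing Assimilation: [naditzeb] → [nadidzeb]
  2 Syncope: [nadidzeb] → [naddzeb]
  result: [naddzeb]
Order 2 then 1:
  2 Syncope: [naditzeb] → [nadtzeb]
  1 Regressive Voicing Assimilation: [nadtzeb] → [natdzeb]
  result: [natdzeb]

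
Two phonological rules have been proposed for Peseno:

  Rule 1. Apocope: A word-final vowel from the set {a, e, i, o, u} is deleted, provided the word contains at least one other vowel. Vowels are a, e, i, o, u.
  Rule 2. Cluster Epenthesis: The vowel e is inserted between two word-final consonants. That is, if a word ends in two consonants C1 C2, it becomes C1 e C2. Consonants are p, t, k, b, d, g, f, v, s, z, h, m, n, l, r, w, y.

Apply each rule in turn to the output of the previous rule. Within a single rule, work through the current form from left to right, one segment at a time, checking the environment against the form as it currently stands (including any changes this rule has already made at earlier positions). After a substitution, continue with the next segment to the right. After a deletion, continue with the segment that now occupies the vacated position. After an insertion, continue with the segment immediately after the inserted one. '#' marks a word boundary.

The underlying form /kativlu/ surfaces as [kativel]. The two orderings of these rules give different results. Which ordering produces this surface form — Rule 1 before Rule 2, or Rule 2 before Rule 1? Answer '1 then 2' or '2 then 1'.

Order 1 then 2:
  1 Apocope: [kativlu] → [kativl]
  2 Cluster Epenthesis: [kativl] → [kativel]
  result: [kativel]
Order 2 then 1:
  2 Cluster Epenthesis: no change — [kativlu]
  1 Apocope: [kativlu] → [kativl]
  result: [kativl]

1 then 2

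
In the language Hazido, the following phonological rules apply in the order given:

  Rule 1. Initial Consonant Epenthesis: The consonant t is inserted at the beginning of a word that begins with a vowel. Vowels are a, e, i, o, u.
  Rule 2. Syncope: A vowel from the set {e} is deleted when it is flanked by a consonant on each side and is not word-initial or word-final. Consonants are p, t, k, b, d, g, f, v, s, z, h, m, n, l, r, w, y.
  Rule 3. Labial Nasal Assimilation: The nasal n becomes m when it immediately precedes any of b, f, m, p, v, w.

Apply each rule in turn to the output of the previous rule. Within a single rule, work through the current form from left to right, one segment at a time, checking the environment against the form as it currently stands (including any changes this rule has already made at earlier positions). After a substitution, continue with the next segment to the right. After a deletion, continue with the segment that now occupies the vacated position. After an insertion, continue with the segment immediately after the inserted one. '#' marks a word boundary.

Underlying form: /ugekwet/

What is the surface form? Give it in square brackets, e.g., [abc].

[tugkwt]

Rule 1 Initial Consonant Epenthesis: [ugekwet] → [tugekwet]
Rule 2 Syncope: [tugekwet] → [tugkwt]
Rule 3 Labial Nasal Assimilation: no change — [tugkwt]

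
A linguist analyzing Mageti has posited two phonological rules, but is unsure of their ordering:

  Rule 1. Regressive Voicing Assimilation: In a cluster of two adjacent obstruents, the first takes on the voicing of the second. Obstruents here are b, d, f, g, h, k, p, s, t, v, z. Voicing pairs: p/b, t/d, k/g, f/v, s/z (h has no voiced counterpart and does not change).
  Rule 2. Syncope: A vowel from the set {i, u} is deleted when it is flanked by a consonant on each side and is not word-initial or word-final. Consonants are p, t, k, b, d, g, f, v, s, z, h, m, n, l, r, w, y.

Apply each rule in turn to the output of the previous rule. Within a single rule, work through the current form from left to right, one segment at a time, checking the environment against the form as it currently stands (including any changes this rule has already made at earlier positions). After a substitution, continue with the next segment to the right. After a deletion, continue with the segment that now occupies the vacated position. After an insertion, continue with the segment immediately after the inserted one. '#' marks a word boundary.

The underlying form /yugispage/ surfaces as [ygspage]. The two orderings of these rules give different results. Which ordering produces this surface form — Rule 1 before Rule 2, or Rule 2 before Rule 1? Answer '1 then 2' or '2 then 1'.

Order 1 then 2:
  1 Regressive Voicing Assimilation: no change — [yugispage]
  2 Syncope: [yugispage] → [ygspage]
  result: [ygspage]
Order 2 then 1:
  2 Syncope: [yugispage] → [ygspage]
  1 Regressive Voicing Assimilation: [ygspage] → [ykspage]
  result: [ykspage]

1 then 2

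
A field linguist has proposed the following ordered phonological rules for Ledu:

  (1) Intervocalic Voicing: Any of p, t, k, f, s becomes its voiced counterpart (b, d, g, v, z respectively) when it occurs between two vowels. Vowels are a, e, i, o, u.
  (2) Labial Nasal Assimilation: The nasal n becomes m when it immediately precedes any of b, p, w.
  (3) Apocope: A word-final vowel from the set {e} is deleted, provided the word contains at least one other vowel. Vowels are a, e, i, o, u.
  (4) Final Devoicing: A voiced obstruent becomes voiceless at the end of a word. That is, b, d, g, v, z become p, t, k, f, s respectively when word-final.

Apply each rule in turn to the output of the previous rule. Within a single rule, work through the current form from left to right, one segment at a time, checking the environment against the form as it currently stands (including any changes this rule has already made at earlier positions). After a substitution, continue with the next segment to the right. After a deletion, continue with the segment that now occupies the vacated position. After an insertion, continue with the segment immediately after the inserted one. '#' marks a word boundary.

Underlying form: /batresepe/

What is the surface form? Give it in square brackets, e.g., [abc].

[batrezep]

(1) Intervocalic Voicing: [batresepe] → [batrezebe]
(2) Labial Nasal Assimilation: no change — [batrezebe]
(3) Apocope: [batrezebe] → [batrezeb]
(4) Final Devoicing: [batrezeb] → [batrezep]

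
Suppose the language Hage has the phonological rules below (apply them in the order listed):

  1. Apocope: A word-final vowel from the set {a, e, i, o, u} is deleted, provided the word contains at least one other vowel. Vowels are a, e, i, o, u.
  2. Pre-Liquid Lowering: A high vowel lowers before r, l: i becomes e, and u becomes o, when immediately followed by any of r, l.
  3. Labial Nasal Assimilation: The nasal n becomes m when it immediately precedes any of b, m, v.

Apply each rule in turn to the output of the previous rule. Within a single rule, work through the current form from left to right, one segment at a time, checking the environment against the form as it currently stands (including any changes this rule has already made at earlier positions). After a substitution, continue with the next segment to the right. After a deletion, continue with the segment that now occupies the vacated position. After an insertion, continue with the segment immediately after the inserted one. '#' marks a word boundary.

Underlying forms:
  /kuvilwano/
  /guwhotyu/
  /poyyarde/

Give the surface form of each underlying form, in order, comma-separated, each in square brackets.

/kuvilwano/:
  1 Apocope: [kuvilwano] → [kuvilwan]
  2 Pre-Liquid Lowering: [kuvilwan] → [kuvelwan]
  3 Labial Nasal Assimilation: no change — [kuvelwan]
/guwhotyu/:
  1 Apocope: [guwhotyu] → [guwhoty]
  2 Pre-Liquid Lowering: no change — [guwhoty]
  3 Labial Nasal Assimilation: no change — [guwhoty]
/poyyarde/:
  1 Apocope: [poyyarde] → [poyyard]
  2 Pre-Liquid Lowering: no change — [poyyard]
  3 Labial Nasal Assimilation: no change — [poyyard]

[kuvelwan], [guwhoty], [poyyard]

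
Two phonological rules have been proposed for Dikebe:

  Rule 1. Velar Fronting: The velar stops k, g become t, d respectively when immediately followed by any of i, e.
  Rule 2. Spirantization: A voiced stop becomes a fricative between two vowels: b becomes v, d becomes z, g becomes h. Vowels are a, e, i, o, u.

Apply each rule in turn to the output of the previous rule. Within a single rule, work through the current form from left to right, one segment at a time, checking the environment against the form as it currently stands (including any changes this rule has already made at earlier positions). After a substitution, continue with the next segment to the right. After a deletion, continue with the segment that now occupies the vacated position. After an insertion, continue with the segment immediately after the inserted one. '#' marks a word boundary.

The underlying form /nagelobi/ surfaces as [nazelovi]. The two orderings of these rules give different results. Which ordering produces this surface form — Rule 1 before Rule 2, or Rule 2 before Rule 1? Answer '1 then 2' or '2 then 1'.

Order 1 then 2:
  1 Velar Fronting: [nagelobi] → [nadelobi]
  2 Spirantization: [nadelobi] → [nazelovi]
  result: [nazelovi]
Order 2 then 1:
  2 Spirantization: [nagelobi] → [nahelovi]
  1 Velar Fronting: no change — [nahelovi]
  result: [nahelovi]

1 then 2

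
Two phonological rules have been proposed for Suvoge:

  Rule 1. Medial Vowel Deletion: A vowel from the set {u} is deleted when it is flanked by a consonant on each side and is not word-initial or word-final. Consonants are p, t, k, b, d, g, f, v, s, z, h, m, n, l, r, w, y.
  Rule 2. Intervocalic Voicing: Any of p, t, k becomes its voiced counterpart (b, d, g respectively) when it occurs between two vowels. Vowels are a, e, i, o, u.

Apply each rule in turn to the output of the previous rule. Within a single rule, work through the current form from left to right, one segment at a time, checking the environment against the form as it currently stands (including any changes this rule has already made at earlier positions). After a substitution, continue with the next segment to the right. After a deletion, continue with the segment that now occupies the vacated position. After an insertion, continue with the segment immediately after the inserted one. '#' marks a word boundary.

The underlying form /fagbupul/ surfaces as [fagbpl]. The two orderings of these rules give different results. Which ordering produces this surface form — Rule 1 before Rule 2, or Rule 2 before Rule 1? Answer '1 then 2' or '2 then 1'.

Order 1 then 2:
  1 Medial Vowel Deletion: [fagbupul] → [fagbpl]
  2 Intervocalic Voicing: no change — [fagbpl]
  result: [fagbpl]
Order 2 then 1:
  2 Intervocalic Voicing: [fagbupul] → [fagbubul]
  1 Medial Vowel Deletion: [fagbubul] → [fagbbl]
  result: [fagbbl]

1 then 2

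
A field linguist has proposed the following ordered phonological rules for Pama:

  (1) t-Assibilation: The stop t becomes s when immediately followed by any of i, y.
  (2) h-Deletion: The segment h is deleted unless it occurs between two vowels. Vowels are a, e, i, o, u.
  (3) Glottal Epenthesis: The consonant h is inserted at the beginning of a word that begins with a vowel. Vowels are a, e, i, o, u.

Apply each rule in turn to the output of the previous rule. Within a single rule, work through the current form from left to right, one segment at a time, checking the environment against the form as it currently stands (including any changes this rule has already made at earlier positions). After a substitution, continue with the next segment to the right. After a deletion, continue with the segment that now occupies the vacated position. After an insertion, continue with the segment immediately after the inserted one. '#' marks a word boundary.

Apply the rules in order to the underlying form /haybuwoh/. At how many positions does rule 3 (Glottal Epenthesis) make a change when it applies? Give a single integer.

(1) t-Assibilation: no change — [haybuwoh]
(2) h-Deletion: [haybuwoh] → [aybuwo]
(3) Glottal Epenthesis: [aybuwo] → [haybuwo]
Rule 3 changed 1 position(s).

1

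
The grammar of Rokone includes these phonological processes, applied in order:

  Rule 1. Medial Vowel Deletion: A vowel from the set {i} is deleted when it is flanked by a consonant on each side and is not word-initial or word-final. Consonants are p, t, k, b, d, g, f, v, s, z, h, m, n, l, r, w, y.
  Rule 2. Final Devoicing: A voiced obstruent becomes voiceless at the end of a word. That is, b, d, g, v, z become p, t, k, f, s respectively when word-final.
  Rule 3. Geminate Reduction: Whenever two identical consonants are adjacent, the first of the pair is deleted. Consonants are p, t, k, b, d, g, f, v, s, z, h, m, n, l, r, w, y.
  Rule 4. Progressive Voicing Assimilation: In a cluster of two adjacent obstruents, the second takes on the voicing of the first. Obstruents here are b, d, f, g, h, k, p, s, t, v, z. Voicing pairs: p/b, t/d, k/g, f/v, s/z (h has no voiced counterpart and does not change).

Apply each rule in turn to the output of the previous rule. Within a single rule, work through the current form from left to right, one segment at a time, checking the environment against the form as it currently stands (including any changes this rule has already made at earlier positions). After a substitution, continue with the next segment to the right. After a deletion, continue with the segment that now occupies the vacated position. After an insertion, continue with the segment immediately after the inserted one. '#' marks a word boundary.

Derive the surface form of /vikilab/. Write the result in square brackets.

Rule 1 Medial Vowel Deletion: [vikilab] → [vklab]
Rule 2 Final Devoicing: [vklab] → [vklap]
Rule 3 Geminate Reduction: no change — [vklap]
Rule 4 Progressive Voicing Assimilation: [vklap] → [vglap]

[vglap]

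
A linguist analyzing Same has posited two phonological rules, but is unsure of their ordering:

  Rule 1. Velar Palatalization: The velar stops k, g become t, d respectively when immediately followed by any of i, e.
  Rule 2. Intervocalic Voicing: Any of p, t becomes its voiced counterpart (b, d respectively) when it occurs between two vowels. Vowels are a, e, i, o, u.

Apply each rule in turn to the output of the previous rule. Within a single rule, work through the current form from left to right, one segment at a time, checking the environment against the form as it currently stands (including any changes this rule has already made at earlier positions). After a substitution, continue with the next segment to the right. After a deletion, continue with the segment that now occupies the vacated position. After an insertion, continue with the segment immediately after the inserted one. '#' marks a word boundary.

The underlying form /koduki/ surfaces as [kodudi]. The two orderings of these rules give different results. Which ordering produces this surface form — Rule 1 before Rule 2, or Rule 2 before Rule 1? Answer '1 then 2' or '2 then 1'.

Order 1 then 2:
  1 Velar Palatalization: [koduki] → [koduti]
  2 Intervocalic Voicing: [koduti] → [kodudi]
  result: [kodudi]
Order 2 then 1:
  2 Intervocalic Voicing: no change — [koduki]
  1 Velar Palatalization: [koduki] → [koduti]
  result: [koduti]

1 then 2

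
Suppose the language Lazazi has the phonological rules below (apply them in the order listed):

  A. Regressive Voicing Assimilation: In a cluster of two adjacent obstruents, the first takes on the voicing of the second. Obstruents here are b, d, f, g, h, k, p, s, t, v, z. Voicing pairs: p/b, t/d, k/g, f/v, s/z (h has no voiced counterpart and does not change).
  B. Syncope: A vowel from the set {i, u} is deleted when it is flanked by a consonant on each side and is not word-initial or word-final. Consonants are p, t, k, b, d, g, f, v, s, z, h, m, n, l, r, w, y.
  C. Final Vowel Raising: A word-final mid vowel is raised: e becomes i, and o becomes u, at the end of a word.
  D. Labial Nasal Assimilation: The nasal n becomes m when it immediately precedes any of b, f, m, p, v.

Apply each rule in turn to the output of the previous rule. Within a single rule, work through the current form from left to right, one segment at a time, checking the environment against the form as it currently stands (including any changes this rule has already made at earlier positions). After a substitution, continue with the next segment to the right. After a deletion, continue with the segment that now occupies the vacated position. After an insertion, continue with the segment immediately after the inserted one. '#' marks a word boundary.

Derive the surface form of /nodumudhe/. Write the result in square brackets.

A Regressive Voicing Assimilation: [nodumudhe] → [nodumuthe]
B Syncope: [nodumuthe] → [nodmthe]
C Final Vowel Raising: [nodmthe] → [nodmthi]
D Labial Nasal Assimilation: no change — [nodmthi]

[nodmthi]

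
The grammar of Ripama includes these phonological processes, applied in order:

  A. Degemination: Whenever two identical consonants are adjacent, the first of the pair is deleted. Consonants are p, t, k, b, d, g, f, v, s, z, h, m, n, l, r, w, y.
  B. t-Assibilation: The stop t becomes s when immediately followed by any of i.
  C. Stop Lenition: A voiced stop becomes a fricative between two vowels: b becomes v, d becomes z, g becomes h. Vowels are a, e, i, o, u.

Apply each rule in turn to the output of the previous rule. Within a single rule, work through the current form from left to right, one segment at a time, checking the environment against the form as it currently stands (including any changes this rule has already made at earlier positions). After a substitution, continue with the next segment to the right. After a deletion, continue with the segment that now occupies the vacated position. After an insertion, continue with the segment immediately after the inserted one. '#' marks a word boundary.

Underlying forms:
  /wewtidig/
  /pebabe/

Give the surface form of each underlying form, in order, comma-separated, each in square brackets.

[wewsizig], [pevave]

/wewtidig/:
  A Degemination: no change — [wewtidig]
  B t-Assibilation: [wewtidig] → [wewsidig]
  C Stop Lenition: [wewsidig] → [wewsizig]
/pebabe/:
  A Degemination: no change — [pebabe]
  B t-Assibilation: no change — [pebabe]
  C Stop Lenition: [pebabe] → [pevave]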